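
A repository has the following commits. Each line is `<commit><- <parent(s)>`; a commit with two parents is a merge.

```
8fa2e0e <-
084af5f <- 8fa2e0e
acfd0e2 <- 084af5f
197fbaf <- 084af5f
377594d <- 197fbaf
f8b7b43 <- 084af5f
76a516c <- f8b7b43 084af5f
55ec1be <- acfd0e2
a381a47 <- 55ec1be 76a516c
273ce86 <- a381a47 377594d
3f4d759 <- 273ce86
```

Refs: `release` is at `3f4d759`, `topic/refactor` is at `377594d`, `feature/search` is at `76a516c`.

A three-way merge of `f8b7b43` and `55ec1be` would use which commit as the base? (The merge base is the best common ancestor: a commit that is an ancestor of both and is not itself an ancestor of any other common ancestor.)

Ancestors of f8b7b43: {084af5f, 8fa2e0e, f8b7b43}.
Ancestors of 55ec1be: {084af5f, 55ec1be, 8fa2e0e, acfd0e2}.
Common ancestors: {084af5f, 8fa2e0e}.
Among these, 084af5f is not an ancestor of any other common ancestor — it is the merge base.

084af5f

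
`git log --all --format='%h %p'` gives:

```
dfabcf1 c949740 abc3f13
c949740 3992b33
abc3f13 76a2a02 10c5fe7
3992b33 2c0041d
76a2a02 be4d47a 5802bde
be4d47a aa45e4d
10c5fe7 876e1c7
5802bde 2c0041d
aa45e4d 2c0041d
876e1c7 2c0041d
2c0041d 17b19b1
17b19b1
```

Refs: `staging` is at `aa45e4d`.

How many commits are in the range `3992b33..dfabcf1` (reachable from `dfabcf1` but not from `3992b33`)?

9

Reachable from dfabcf1: {10c5fe7, 17b19b1, 2c0041d, 3992b33, 5802bde, 76a2a02, 876e1c7, aa45e4d, abc3f13, be4d47a, c949740, dfabcf1}.
Reachable from 3992b33: {17b19b1, 2c0041d, 3992b33}.
In dfabcf1's history but not 3992b33's: {10c5fe7, 5802bde, 76a2a02, 876e1c7, aa45e4d, abc3f13, be4d47a, c949740, dfabcf1} — 9 commits.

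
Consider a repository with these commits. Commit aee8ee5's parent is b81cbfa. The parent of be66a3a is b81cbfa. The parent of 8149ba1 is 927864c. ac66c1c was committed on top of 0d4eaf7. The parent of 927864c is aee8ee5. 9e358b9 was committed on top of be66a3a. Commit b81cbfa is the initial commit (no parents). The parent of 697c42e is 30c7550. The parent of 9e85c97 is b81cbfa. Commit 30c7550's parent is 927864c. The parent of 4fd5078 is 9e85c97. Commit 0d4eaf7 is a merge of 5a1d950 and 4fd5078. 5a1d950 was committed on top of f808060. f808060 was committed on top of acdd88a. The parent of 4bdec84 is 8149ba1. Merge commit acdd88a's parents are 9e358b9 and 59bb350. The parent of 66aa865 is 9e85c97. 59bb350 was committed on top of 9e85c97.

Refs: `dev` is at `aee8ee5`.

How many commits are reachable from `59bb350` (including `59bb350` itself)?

Walking parent pointers from 59bb350: reachable set = {59bb350, 9e85c97, b81cbfa}.
That is 3 commits.

3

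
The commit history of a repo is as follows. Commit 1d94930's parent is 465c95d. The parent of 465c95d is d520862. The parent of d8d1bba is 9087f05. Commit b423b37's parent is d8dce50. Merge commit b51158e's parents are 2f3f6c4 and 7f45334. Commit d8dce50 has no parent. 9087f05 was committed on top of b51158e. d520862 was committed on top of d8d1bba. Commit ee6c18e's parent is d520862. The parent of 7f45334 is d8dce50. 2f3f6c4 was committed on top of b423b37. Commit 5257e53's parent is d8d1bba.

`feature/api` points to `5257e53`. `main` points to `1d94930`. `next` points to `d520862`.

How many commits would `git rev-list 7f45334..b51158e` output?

Reachable from b51158e: {2f3f6c4, 7f45334, b423b37, b51158e, d8dce50}.
Reachable from 7f45334: {7f45334, d8dce50}.
In b51158e's history but not 7f45334's: {2f3f6c4, b423b37, b51158e} — 3 commits.

3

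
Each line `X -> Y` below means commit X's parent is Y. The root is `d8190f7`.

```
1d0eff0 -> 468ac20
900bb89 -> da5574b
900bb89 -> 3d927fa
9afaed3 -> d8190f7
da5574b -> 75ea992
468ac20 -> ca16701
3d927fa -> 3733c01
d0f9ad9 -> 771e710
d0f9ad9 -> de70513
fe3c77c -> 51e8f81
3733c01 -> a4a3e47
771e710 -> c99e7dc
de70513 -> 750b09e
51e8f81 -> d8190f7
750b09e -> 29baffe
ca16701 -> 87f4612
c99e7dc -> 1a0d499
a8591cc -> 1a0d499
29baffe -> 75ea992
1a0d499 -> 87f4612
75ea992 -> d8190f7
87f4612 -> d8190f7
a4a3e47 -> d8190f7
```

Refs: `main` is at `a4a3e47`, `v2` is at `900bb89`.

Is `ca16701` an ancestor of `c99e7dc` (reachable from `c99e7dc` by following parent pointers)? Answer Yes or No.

Ancestors of c99e7dc: {1a0d499, 87f4612, c99e7dc, d8190f7}.
ca16701 is not in that set, so it is not an ancestor of c99e7dc.

No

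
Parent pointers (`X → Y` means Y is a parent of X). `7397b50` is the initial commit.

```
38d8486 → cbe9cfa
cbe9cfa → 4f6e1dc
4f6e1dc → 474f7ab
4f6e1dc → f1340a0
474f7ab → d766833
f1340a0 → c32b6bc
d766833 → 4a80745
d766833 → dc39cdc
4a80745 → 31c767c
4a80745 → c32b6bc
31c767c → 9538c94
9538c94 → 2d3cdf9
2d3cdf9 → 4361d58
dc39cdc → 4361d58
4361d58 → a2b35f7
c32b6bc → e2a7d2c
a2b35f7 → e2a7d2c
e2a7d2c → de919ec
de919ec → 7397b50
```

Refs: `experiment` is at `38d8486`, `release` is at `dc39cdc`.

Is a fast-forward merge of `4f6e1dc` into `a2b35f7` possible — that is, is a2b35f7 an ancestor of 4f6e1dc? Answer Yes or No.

Yes

A fast-forward from a2b35f7 to 4f6e1dc is possible iff a2b35f7 is an ancestor of 4f6e1dc.
Ancestors of 4f6e1dc: {2d3cdf9, 31c767c, 4361d58, 474f7ab, 4a80745, 4f6e1dc, 7397b50, 9538c94, a2b35f7, c32b6bc, d766833, dc39cdc, de919ec, e2a7d2c, f1340a0}.
a2b35f7 is among them, so fast-forward is possible.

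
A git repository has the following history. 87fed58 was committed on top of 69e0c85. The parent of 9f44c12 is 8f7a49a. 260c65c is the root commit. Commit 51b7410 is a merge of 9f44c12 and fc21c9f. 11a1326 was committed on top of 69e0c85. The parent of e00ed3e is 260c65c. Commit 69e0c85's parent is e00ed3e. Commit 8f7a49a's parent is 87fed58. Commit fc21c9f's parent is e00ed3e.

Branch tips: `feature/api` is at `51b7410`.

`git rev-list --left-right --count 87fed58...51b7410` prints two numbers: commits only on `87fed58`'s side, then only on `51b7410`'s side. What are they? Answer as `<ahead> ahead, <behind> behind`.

Reachable from 87fed58: {260c65c, 69e0c85, 87fed58, e00ed3e}.
Reachable from 51b7410: {260c65c, 51b7410, 69e0c85, 87fed58, 8f7a49a, 9f44c12, e00ed3e, fc21c9f}.
Only in 87fed58's history (ahead): {} — 0.
Only in 51b7410's history (behind): {51b7410, 8f7a49a, 9f44c12, fc21c9f} — 4.

0 ahead, 4 behind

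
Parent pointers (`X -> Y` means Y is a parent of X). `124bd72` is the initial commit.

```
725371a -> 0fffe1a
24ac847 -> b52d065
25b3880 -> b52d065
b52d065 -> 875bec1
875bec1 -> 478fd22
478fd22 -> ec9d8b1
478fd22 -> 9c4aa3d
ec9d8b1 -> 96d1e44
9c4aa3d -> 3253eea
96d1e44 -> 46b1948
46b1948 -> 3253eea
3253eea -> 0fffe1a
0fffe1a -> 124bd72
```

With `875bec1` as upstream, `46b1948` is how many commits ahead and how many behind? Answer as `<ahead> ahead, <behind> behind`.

Reachable from 46b1948: {0fffe1a, 124bd72, 3253eea, 46b1948}.
Reachable from 875bec1: {0fffe1a, 124bd72, 3253eea, 46b1948, 478fd22, 875bec1, 96d1e44, 9c4aa3d, ec9d8b1}.
Only in 46b1948's history (ahead): {} — 0.
Only in 875bec1's history (behind): {478fd22, 875bec1, 96d1e44, 9c4aa3d, ec9d8b1} — 5.

0 ahead, 5 behind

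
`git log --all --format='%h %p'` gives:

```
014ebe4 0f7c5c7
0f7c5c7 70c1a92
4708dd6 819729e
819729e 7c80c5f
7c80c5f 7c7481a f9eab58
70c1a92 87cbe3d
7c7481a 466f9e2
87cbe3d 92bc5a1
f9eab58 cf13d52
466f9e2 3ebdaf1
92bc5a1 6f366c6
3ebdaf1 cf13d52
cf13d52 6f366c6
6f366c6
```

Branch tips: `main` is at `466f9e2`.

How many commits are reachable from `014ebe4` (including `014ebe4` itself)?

6

Walking parent pointers from 014ebe4: reachable set = {014ebe4, 0f7c5c7, 6f366c6, 70c1a92, 87cbe3d, 92bc5a1}.
That is 6 commits.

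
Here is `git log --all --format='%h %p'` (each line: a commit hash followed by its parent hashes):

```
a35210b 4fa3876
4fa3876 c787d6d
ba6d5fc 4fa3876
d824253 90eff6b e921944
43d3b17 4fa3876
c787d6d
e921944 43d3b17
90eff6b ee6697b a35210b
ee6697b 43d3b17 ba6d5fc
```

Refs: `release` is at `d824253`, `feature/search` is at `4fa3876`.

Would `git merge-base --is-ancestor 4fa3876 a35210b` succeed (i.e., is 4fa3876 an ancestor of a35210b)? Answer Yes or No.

Yes

Ancestors of a35210b (commits reachable by following parents): {4fa3876, a35210b, c787d6d}.
4fa3876 is in that set, so it is an ancestor of a35210b.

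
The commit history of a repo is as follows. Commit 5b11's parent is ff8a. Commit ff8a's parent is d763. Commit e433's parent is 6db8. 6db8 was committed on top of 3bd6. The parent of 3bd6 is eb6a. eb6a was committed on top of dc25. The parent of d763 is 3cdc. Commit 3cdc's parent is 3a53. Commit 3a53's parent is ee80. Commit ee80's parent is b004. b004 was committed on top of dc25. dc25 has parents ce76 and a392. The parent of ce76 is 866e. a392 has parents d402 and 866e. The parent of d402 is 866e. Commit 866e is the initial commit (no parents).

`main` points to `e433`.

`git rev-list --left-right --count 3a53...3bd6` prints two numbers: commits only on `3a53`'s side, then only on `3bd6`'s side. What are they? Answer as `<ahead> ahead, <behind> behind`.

Reachable from 3a53: {3a53, 866e, a392, b004, ce76, d402, dc25, ee80}.
Reachable from 3bd6: {3bd6, 866e, a392, ce76, d402, dc25, eb6a}.
Only in 3a53's history (ahead): {3a53, b004, ee80} — 3.
Only in 3bd6's history (behind): {3bd6, eb6a} — 2.

3 ahead, 2 behind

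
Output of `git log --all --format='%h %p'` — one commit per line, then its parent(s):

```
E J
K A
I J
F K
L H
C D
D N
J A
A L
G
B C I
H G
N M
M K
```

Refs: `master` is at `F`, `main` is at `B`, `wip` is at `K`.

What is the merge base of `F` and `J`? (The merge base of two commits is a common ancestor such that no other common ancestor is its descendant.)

Ancestors of F: {A, F, G, H, K, L}.
Ancestors of J: {A, G, H, J, L}.
Common ancestors: {A, G, H, L}.
Among these, A is not an ancestor of any other common ancestor — it is the merge base.

A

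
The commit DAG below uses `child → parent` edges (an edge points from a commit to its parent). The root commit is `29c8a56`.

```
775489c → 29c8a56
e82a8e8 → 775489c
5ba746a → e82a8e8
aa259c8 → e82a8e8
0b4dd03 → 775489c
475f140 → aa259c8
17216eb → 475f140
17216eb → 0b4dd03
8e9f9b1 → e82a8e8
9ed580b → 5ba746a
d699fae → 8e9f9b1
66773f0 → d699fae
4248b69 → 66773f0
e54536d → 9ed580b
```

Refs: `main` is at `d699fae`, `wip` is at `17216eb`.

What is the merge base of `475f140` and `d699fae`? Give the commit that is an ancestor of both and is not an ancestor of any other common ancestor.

Ancestors of 475f140: {29c8a56, 475f140, 775489c, aa259c8, e82a8e8}.
Ancestors of d699fae: {29c8a56, 775489c, 8e9f9b1, d699fae, e82a8e8}.
Common ancestors: {29c8a56, 775489c, e82a8e8}.
Among these, e82a8e8 is not an ancestor of any other common ancestor — it is the merge base.

e82a8e8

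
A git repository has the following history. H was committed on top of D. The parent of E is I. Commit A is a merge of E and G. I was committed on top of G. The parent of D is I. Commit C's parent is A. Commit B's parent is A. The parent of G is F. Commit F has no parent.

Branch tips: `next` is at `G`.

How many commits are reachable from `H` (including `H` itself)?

5

Walking parent pointers from H: reachable set = {D, F, G, H, I}.
That is 5 commits.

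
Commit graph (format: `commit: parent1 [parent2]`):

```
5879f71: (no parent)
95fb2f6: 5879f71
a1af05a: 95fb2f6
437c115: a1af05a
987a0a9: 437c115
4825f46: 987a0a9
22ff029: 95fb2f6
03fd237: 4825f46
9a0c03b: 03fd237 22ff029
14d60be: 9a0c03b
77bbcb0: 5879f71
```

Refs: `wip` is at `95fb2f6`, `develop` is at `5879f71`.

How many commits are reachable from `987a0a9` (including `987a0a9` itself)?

5

Walking parent pointers from 987a0a9: reachable set = {437c115, 5879f71, 95fb2f6, 987a0a9, a1af05a}.
That is 5 commits.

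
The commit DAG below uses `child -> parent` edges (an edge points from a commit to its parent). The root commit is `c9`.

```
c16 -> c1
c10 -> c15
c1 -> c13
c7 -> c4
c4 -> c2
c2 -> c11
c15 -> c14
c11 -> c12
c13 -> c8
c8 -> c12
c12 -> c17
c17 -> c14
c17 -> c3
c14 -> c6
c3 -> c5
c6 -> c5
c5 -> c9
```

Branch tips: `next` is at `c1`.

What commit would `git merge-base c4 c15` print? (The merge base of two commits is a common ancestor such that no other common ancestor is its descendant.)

c14

Ancestors of c4: {c11, c12, c14, c17, c2, c3, c4, c5, c6, c9}.
Ancestors of c15: {c14, c15, c5, c6, c9}.
Common ancestors: {c14, c5, c6, c9}.
Among these, c14 is not an ancestor of any other common ancestor — it is the merge base.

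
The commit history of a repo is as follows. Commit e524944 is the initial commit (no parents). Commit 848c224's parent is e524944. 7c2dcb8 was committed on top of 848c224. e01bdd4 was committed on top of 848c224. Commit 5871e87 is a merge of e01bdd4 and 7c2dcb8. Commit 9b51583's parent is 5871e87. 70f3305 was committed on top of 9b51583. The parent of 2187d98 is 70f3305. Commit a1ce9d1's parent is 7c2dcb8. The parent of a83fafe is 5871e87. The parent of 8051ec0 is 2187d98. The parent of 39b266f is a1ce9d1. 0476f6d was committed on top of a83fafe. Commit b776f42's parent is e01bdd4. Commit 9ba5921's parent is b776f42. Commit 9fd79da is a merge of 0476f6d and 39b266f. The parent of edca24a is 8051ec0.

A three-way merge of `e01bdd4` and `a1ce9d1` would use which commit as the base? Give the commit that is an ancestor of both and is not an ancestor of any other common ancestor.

Ancestors of e01bdd4: {848c224, e01bdd4, e524944}.
Ancestors of a1ce9d1: {7c2dcb8, 848c224, a1ce9d1, e524944}.
Common ancestors: {848c224, e524944}.
Among these, 848c224 is not an ancestor of any other common ancestor — it is the merge base.

848c224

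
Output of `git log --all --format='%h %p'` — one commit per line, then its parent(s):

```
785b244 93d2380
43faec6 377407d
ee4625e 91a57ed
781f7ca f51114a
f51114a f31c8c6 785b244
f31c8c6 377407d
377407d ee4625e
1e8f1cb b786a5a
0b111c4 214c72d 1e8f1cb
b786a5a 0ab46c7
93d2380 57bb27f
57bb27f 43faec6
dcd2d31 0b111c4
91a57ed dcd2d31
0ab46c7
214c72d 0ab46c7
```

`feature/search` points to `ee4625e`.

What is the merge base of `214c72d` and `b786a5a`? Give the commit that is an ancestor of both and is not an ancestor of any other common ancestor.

Ancestors of 214c72d: {0ab46c7, 214c72d}.
Ancestors of b786a5a: {0ab46c7, b786a5a}.
Common ancestors: {0ab46c7}.
The only common ancestor is 0ab46c7, so it is the merge base.

0ab46c7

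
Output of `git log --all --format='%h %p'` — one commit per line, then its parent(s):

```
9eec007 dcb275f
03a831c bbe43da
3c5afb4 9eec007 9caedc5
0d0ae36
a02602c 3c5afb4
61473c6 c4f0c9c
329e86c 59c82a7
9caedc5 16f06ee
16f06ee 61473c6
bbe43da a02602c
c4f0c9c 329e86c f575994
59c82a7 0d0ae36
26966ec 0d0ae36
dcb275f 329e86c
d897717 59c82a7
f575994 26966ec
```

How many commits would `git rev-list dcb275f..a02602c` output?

9

Reachable from a02602c: {0d0ae36, 16f06ee, 26966ec, 329e86c, 3c5afb4, 59c82a7, 61473c6, 9caedc5, 9eec007, a02602c, c4f0c9c, dcb275f, f575994}.
Reachable from dcb275f: {0d0ae36, 329e86c, 59c82a7, dcb275f}.
In a02602c's history but not dcb275f's: {16f06ee, 26966ec, 3c5afb4, 61473c6, 9caedc5, 9eec007, a02602c, c4f0c9c, f575994} — 9 commits.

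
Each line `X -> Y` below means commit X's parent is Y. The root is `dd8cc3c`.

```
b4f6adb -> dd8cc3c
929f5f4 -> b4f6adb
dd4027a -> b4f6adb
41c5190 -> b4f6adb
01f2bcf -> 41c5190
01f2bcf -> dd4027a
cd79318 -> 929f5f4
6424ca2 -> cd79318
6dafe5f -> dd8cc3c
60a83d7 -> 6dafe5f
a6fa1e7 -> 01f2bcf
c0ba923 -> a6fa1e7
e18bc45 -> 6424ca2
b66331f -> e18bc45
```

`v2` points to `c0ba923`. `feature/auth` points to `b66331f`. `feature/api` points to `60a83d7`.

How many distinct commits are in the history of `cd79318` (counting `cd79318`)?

4

Walking parent pointers from cd79318: reachable set = {929f5f4, b4f6adb, cd79318, dd8cc3c}.
That is 4 commits.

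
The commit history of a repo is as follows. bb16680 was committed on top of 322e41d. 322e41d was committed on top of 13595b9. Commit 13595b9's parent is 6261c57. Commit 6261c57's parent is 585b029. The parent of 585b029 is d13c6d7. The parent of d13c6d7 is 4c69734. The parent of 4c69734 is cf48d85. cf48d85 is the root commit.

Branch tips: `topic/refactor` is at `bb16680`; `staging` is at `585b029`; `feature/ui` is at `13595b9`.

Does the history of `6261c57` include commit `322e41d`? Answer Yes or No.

No

Ancestors of 6261c57: {4c69734, 585b029, 6261c57, cf48d85, d13c6d7}.
322e41d is not in that set, so it is not an ancestor of 6261c57.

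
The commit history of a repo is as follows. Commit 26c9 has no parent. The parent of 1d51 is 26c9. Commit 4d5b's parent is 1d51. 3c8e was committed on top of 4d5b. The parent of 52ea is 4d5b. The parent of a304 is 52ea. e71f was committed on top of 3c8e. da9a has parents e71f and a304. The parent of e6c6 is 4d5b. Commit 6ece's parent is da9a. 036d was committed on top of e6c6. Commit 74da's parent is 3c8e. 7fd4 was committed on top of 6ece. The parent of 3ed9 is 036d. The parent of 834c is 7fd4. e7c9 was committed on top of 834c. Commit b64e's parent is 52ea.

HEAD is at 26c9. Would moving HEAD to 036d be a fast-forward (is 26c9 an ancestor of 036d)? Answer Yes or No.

A fast-forward from 26c9 to 036d is possible iff 26c9 is an ancestor of 036d.
Ancestors of 036d: {036d, 1d51, 26c9, 4d5b, e6c6}.
26c9 is among them, so fast-forward is possible.

Yes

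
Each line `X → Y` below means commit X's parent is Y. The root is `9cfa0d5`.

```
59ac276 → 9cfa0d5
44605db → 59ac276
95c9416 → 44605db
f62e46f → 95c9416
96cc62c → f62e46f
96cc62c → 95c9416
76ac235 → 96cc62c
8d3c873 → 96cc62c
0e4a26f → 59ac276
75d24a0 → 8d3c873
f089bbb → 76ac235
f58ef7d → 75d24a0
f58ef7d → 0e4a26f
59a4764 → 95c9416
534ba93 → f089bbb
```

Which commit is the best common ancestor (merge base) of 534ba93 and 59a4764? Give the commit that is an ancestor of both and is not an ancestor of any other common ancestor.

Ancestors of 534ba93: {44605db, 534ba93, 59ac276, 76ac235, 95c9416, 96cc62c, 9cfa0d5, f089bbb, f62e46f}.
Ancestors of 59a4764: {44605db, 59a4764, 59ac276, 95c9416, 9cfa0d5}.
Common ancestors: {44605db, 59ac276, 95c9416, 9cfa0d5}.
Among these, 95c9416 is not an ancestor of any other common ancestor — it is the merge base.

95c9416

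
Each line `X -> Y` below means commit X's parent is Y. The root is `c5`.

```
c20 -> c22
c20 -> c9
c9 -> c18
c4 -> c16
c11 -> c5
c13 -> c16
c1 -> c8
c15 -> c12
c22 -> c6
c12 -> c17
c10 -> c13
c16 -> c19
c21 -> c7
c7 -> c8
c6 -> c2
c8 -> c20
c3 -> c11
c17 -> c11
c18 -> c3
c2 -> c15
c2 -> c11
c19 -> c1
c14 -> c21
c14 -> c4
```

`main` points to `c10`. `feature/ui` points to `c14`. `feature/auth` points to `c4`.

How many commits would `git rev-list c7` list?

14

Walking parent pointers from c7: reachable set = {c11, c12, c15, c17, c18, c2, c20, c22, c3, c5, c6, c7, c8, c9}.
That is 14 commits.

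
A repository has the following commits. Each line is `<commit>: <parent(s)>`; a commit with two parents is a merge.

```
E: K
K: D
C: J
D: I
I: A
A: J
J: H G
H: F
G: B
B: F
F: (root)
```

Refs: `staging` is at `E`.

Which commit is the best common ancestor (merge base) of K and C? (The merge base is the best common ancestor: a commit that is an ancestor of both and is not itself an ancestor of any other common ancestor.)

J

Ancestors of K: {A, B, D, F, G, H, I, J, K}.
Ancestors of C: {B, C, F, G, H, J}.
Common ancestors: {B, F, G, H, J}.
Among these, J is not an ancestor of any other common ancestor — it is the merge base.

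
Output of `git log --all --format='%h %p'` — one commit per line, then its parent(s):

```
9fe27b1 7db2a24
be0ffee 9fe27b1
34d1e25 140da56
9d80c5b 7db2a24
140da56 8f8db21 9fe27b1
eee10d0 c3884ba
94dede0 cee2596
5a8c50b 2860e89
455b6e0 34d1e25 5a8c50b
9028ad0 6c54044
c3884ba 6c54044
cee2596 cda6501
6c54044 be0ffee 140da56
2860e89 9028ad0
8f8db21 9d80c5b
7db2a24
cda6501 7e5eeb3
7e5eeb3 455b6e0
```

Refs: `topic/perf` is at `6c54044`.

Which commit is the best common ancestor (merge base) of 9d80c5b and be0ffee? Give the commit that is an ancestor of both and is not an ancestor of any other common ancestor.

7db2a24

Ancestors of 9d80c5b: {7db2a24, 9d80c5b}.
Ancestors of be0ffee: {7db2a24, 9fe27b1, be0ffee}.
Common ancestors: {7db2a24}.
The only common ancestor is 7db2a24, so it is the merge base.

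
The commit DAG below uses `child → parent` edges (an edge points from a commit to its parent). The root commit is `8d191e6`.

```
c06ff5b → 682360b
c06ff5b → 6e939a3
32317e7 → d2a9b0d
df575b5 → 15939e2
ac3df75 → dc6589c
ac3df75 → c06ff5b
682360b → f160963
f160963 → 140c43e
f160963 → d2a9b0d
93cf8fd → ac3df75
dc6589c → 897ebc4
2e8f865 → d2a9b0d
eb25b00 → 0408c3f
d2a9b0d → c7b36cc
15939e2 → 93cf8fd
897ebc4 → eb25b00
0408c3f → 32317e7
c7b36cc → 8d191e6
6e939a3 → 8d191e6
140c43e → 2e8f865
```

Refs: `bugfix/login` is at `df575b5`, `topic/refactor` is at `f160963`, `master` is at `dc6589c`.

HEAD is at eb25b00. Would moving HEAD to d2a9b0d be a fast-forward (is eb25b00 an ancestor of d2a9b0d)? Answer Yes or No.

A fast-forward from eb25b00 to d2a9b0d is possible iff eb25b00 is an ancestor of d2a9b0d.
Ancestors of d2a9b0d: {8d191e6, c7b36cc, d2a9b0d}.
eb25b00 is not among them, so fast-forward is not possible.

No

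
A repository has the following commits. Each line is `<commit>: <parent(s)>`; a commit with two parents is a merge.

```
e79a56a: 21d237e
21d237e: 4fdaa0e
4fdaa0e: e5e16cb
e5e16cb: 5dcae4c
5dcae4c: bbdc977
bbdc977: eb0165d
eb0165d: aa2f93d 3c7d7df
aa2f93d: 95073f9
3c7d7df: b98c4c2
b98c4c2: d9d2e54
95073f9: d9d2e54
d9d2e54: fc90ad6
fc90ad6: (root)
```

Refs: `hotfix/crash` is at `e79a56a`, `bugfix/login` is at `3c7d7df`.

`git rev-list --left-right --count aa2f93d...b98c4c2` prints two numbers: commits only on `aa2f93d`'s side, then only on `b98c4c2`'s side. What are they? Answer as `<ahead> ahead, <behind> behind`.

2 ahead, 1 behind

Reachable from aa2f93d: {95073f9, aa2f93d, d9d2e54, fc90ad6}.
Reachable from b98c4c2: {b98c4c2, d9d2e54, fc90ad6}.
Only in aa2f93d's history (ahead): {95073f9, aa2f93d} — 2.
Only in b98c4c2's history (behind): {b98c4c2} — 1.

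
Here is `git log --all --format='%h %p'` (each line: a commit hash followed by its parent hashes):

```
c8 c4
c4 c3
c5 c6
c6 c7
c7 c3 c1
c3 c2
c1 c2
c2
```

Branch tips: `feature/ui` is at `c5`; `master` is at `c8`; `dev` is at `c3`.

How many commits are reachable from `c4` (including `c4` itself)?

3

Walking parent pointers from c4: reachable set = {c2, c3, c4}.
That is 3 commits.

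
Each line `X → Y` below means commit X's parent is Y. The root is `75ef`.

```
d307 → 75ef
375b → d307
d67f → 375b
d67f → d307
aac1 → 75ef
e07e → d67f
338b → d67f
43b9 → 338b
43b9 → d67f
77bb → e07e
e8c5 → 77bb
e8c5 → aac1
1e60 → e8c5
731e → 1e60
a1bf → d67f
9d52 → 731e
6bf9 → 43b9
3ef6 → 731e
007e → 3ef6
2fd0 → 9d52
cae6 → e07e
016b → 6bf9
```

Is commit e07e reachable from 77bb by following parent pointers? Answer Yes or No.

Yes

Ancestors of 77bb (commits reachable by following parents): {375b, 75ef, 77bb, d307, d67f, e07e}.
e07e is in that set, so it is an ancestor of 77bb.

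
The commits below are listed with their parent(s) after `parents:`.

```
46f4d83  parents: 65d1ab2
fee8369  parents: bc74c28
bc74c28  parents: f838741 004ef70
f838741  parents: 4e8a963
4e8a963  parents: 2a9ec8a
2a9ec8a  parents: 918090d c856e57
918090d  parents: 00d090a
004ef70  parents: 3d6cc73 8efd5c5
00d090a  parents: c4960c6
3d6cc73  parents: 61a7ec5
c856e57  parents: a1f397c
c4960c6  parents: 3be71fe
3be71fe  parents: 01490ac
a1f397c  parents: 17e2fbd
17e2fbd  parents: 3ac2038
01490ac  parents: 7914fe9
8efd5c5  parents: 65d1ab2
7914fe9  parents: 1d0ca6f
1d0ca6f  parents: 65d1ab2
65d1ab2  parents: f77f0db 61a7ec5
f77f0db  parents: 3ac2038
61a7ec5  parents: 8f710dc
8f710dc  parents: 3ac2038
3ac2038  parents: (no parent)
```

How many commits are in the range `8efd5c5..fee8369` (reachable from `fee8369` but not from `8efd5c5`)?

17

Reachable from fee8369: {004ef70, 00d090a, 01490ac, 17e2fbd, 1d0ca6f, 2a9ec8a, 3ac2038, 3be71fe, 3d6cc73, 4e8a963, 61a7ec5, 65d1ab2, 7914fe9, 8efd5c5, 8f710dc, 918090d, a1f397c, bc74c28, c4960c6, c856e57, f77f0db, f838741, fee8369}.
Reachable from 8efd5c5: {3ac2038, 61a7ec5, 65d1ab2, 8efd5c5, 8f710dc, f77f0db}.
In fee8369's history but not 8efd5c5's: {004ef70, 00d090a, 01490ac, 17e2fbd, 1d0ca6f, 2a9ec8a, 3be71fe, 3d6cc73, 4e8a963, 7914fe9, 918090d, a1f397c, bc74c28, c4960c6, c856e57, f838741, fee8369} — 17 commits.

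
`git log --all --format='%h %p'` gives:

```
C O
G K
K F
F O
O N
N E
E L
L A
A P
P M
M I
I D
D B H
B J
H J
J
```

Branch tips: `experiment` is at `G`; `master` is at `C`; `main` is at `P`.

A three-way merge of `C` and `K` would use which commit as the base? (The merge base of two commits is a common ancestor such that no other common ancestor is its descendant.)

O

Ancestors of C: {A, B, C, D, E, H, I, J, L, M, N, O, P}.
Ancestors of K: {A, B, D, E, F, H, I, J, K, L, M, N, O, P}.
Common ancestors: {A, B, D, E, H, I, J, L, M, N, O, P}.
Among these, O is not an ancestor of any other common ancestor — it is the merge base.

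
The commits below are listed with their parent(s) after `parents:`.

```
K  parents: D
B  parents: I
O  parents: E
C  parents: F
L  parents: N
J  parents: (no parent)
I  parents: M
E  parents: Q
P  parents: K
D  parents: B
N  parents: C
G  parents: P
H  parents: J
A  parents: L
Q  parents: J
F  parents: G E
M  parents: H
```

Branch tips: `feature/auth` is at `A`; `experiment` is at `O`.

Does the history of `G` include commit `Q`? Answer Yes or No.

Ancestors of G: {B, D, G, H, I, J, K, M, P}.
Q is not in that set, so it is not an ancestor of G.

No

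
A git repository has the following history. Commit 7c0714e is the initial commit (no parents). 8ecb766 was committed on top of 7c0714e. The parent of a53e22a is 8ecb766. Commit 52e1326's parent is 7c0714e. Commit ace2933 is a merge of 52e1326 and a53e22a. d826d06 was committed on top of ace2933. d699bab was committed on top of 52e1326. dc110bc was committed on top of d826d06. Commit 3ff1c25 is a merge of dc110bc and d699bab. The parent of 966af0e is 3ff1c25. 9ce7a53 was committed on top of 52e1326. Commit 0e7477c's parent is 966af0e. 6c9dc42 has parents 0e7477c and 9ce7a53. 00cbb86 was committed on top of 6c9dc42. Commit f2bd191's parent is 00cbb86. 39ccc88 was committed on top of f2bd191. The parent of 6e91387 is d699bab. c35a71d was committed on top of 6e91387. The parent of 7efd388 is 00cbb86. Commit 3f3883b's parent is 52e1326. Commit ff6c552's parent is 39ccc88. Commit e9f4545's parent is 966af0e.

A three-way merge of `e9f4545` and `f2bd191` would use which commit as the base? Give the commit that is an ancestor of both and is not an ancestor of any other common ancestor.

Ancestors of e9f4545: {3ff1c25, 52e1326, 7c0714e, 8ecb766, 966af0e, a53e22a, ace2933, d699bab, d826d06, dc110bc, e9f4545}.
Ancestors of f2bd191: {00cbb86, 0e7477c, 3ff1c25, 52e1326, 6c9dc42, 7c0714e, 8ecb766, 966af0e, 9ce7a53, a53e22a, ace2933, d699bab, d826d06, dc110bc, f2bd191}.
Common ancestors: {3ff1c25, 52e1326, 7c0714e, 8ecb766, 966af0e, a53e22a, ace2933, d699bab, d826d06, dc110bc}.
Among these, 966af0e is not an ancestor of any other common ancestor — it is the merge base.

966af0e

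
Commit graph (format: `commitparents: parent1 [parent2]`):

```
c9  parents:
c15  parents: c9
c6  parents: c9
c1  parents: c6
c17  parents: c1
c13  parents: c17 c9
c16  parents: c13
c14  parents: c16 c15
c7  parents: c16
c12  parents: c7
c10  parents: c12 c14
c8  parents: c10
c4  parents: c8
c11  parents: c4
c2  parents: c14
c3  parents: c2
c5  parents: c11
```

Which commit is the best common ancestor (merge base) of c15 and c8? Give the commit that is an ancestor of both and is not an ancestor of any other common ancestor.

Ancestors of c15: {c15, c9}.
Ancestors of c8: {c1, c10, c12, c13, c14, c15, c16, c17, c6, c7, c8, c9}.
Common ancestors: {c15, c9}.
Among these, c15 is not an ancestor of any other common ancestor — it is the merge base.

c15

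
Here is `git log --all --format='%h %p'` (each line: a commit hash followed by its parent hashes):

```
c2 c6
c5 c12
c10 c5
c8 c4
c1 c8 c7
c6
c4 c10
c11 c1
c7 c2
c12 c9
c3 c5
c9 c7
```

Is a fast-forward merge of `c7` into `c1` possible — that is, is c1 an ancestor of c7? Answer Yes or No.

A fast-forward from c1 to c7 is possible iff c1 is an ancestor of c7.
Ancestors of c7: {c2, c6, c7}.
c1 is not among them, so fast-forward is not possible.

No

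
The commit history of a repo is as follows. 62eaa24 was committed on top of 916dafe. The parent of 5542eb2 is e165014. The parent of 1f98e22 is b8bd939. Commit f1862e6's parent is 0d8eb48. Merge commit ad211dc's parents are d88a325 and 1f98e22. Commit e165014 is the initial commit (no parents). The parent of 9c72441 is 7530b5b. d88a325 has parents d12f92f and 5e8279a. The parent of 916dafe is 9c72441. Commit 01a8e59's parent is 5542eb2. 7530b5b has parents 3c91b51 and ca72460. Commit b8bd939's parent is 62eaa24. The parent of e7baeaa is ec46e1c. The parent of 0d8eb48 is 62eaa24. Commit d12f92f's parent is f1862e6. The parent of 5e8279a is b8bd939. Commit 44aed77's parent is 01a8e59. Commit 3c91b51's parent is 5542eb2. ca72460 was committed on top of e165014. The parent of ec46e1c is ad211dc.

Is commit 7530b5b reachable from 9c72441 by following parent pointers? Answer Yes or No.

Ancestors of 9c72441 (commits reachable by following parents): {3c91b51, 5542eb2, 7530b5b, 9c72441, ca72460, e165014}.
7530b5b is in that set, so it is an ancestor of 9c72441.

Yes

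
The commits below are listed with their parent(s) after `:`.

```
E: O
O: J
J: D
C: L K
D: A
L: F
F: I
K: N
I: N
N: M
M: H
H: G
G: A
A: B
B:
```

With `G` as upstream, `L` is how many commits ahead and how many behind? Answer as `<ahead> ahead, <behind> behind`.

6 ahead, 0 behind

Reachable from L: {A, B, F, G, H, I, L, M, N}.
Reachable from G: {A, B, G}.
Only in L's history (ahead): {F, H, I, L, M, N} — 6.
Only in G's history (behind): {} — 0.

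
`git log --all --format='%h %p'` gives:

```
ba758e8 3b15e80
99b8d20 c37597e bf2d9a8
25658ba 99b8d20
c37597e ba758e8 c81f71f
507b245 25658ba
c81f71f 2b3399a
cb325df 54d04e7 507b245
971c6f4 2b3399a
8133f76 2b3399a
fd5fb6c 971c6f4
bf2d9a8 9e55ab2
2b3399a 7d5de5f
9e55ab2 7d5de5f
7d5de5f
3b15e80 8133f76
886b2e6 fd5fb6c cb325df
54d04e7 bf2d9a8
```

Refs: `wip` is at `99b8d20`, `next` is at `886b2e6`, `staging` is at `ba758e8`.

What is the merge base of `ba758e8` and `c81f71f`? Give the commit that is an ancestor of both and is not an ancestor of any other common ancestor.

2b3399a

Ancestors of ba758e8: {2b3399a, 3b15e80, 7d5de5f, 8133f76, ba758e8}.
Ancestors of c81f71f: {2b3399a, 7d5de5f, c81f71f}.
Common ancestors: {2b3399a, 7d5de5f}.
Among these, 2b3399a is not an ancestor of any other common ancestor — it is the merge base.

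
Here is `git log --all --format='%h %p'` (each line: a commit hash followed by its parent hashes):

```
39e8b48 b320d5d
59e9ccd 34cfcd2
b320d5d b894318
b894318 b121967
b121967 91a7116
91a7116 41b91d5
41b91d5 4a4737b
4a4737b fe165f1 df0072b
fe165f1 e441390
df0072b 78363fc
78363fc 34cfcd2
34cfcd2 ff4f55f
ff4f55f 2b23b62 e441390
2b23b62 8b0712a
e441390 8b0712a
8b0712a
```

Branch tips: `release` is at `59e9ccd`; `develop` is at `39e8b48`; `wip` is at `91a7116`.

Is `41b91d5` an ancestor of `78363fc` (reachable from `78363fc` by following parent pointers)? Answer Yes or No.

Ancestors of 78363fc: {2b23b62, 34cfcd2, 78363fc, 8b0712a, e441390, ff4f55f}.
41b91d5 is not in that set, so it is not an ancestor of 78363fc.

No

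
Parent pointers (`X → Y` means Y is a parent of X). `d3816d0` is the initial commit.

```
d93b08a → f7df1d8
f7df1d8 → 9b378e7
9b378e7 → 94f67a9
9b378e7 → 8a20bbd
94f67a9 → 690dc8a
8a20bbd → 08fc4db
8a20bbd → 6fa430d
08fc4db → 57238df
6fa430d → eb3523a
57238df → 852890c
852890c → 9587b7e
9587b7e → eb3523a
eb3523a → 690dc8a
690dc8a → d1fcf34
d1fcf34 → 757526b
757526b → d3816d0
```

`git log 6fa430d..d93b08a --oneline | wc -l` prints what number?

Reachable from d93b08a: {08fc4db, 57238df, 690dc8a, 6fa430d, 757526b, 852890c, 8a20bbd, 94f67a9, 9587b7e, 9b378e7, d1fcf34, d3816d0, d93b08a, eb3523a, f7df1d8}.
Reachable from 6fa430d: {690dc8a, 6fa430d, 757526b, d1fcf34, d3816d0, eb3523a}.
In d93b08a's history but not 6fa430d's: {08fc4db, 57238df, 852890c, 8a20bbd, 94f67a9, 9587b7e, 9b378e7, d93b08a, f7df1d8} — 9 commits.

9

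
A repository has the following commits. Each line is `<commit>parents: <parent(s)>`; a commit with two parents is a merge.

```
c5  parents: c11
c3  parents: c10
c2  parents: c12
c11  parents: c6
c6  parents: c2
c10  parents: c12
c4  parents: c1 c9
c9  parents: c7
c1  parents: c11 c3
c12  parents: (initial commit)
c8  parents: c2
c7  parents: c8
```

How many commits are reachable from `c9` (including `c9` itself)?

5

Walking parent pointers from c9: reachable set = {c12, c2, c7, c8, c9}.
That is 5 commits.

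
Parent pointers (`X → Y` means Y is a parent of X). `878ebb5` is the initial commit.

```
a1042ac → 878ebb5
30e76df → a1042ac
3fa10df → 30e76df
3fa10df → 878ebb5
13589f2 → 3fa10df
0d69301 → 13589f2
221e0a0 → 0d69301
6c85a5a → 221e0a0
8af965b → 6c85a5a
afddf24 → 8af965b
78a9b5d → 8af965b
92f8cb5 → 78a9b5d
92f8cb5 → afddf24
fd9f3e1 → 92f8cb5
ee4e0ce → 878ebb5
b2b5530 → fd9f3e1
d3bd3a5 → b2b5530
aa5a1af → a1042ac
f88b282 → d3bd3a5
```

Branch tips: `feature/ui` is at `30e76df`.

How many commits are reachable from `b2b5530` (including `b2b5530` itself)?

14

Walking parent pointers from b2b5530: reachable set = {0d69301, 13589f2, 221e0a0, 30e76df, 3fa10df, 6c85a5a, 78a9b5d, 878ebb5, 8af965b, 92f8cb5, a1042ac, afddf24, b2b5530, fd9f3e1}.
That is 14 commits.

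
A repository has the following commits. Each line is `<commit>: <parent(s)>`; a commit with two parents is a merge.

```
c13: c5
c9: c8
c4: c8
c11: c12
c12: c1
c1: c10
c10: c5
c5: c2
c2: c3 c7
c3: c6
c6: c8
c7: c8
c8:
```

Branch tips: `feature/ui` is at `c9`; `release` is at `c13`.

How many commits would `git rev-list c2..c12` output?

4

Reachable from c12: {c1, c10, c12, c2, c3, c5, c6, c7, c8}.
Reachable from c2: {c2, c3, c6, c7, c8}.
In c12's history but not c2's: {c1, c10, c12, c5} — 4 commits.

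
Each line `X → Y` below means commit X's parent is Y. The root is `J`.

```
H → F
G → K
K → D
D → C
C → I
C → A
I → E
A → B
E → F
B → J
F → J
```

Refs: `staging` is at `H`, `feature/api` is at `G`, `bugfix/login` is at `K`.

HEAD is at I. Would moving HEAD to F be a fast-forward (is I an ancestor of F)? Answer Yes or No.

No

A fast-forward from I to F is possible iff I is an ancestor of F.
Ancestors of F: {F, J}.
I is not among them, so fast-forward is not possible.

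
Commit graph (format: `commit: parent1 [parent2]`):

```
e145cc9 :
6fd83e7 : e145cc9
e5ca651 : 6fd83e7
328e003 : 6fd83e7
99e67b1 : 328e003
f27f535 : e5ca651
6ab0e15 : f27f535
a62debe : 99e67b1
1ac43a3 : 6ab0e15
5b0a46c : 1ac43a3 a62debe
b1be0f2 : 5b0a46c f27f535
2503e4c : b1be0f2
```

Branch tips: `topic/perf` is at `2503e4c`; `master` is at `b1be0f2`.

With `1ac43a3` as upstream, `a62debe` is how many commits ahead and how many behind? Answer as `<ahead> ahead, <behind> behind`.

3 ahead, 4 behind

Reachable from a62debe: {328e003, 6fd83e7, 99e67b1, a62debe, e145cc9}.
Reachable from 1ac43a3: {1ac43a3, 6ab0e15, 6fd83e7, e145cc9, e5ca651, f27f535}.
Only in a62debe's history (ahead): {328e003, 99e67b1, a62debe} — 3.
Only in 1ac43a3's history (behind): {1ac43a3, 6ab0e15, e5ca651, f27f535} — 4.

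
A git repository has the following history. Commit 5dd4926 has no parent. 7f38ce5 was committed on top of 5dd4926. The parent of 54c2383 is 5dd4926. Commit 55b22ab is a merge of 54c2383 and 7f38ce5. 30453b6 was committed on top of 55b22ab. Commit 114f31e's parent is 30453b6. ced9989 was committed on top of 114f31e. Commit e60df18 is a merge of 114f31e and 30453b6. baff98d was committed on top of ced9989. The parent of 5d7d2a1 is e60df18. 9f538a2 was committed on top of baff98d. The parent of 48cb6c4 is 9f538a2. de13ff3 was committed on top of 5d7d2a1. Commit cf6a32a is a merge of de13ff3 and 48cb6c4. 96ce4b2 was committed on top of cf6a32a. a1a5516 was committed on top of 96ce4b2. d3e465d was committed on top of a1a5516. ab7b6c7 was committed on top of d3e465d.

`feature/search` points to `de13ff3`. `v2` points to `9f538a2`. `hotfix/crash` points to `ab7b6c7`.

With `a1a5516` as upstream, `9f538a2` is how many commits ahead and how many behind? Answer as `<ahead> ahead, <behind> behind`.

0 ahead, 7 behind

Reachable from 9f538a2: {114f31e, 30453b6, 54c2383, 55b22ab, 5dd4926, 7f38ce5, 9f538a2, baff98d, ced9989}.
Reachable from a1a5516: {114f31e, 30453b6, 48cb6c4, 54c2383, 55b22ab, 5d7d2a1, 5dd4926, 7f38ce5, 96ce4b2, 9f538a2, a1a5516, baff98d, ced9989, cf6a32a, de13ff3, e60df18}.
Only in 9f538a2's history (ahead): {} — 0.
Only in a1a5516's history (behind): {48cb6c4, 5d7d2a1, 96ce4b2, a1a5516, cf6a32a, de13ff3, e60df18} — 7.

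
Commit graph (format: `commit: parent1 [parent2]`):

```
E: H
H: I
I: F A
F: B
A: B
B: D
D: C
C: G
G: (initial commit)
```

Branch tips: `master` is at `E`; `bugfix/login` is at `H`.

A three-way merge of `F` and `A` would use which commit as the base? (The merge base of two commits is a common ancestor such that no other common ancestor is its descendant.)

B

Ancestors of F: {B, C, D, F, G}.
Ancestors of A: {A, B, C, D, G}.
Common ancestors: {B, C, D, G}.
Among these, B is not an ancestor of any other common ancestor — it is the merge base.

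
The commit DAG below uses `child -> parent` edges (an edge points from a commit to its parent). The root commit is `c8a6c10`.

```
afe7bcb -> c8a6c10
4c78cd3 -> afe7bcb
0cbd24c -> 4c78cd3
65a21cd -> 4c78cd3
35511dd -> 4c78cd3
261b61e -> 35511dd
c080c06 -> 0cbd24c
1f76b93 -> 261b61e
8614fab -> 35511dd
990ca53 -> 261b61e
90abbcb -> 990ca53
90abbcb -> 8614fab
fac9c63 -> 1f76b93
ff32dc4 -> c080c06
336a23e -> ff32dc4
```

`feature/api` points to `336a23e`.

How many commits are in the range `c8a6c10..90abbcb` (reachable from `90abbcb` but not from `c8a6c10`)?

7

Reachable from 90abbcb: {261b61e, 35511dd, 4c78cd3, 8614fab, 90abbcb, 990ca53, afe7bcb, c8a6c10}.
Reachable from c8a6c10: {c8a6c10}.
In 90abbcb's history but not c8a6c10's: {261b61e, 35511dd, 4c78cd3, 8614fab, 90abbcb, 990ca53, afe7bcb} — 7 commits.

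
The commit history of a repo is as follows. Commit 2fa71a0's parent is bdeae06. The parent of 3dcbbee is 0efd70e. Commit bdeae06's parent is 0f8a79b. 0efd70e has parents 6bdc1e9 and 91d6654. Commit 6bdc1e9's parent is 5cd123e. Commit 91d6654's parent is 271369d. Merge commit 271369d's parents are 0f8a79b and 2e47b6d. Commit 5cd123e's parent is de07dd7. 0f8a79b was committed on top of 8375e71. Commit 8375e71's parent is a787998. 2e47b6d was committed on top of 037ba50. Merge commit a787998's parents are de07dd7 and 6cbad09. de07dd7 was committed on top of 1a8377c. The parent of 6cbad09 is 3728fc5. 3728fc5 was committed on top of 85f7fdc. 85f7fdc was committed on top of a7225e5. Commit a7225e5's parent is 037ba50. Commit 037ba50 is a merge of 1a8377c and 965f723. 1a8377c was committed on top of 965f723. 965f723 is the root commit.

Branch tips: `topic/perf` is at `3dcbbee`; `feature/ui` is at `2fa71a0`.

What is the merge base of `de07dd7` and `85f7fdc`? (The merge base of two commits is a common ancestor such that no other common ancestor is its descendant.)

1a8377c

Ancestors of de07dd7: {1a8377c, 965f723, de07dd7}.
Ancestors of 85f7fdc: {037ba50, 1a8377c, 85f7fdc, 965f723, a7225e5}.
Common ancestors: {1a8377c, 965f723}.
Among these, 1a8377c is not an ancestor of any other common ancestor — it is the merge base.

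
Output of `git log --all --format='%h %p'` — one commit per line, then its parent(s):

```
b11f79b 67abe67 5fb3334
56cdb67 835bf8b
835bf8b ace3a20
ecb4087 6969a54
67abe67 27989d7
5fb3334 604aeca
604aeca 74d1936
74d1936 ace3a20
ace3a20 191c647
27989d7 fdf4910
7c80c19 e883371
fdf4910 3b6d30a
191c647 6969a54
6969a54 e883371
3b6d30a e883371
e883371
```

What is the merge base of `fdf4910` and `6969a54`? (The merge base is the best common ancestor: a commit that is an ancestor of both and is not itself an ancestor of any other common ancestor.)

Ancestors of fdf4910: {3b6d30a, e883371, fdf4910}.
Ancestors of 6969a54: {6969a54, e883371}.
Common ancestors: {e883371}.
The only common ancestor is e883371, so it is the merge base.

e883371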